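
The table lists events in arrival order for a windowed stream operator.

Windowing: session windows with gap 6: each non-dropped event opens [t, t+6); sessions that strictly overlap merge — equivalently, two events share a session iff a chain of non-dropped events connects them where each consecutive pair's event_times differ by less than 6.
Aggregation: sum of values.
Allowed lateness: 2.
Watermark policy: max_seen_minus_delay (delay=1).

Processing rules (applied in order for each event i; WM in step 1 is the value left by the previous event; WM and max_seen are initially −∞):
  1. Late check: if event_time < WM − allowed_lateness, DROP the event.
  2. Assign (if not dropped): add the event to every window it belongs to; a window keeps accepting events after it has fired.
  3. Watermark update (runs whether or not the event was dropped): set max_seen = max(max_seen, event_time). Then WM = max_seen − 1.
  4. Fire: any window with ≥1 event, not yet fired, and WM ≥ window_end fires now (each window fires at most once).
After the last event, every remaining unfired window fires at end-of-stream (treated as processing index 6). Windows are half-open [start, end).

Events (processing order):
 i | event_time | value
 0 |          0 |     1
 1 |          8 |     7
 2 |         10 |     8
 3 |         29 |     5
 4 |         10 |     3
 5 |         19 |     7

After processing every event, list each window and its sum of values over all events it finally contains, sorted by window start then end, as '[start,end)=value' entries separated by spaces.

[0,6)=1 [8,16)=15 [29,35)=5

i=0 t=0 v=1: → [0,6); WM=-1
i=1 t=8 v=7: → [8,14); WM=7
i=2 t=10 v=8: → [8,16); WM=9
i=3 t=29 v=5: → [29,35); WM=28
i=4 t=10 v=3: DROP (t<28-2); WM=28
i=5 t=19 v=7: DROP (t<28-2); WM=28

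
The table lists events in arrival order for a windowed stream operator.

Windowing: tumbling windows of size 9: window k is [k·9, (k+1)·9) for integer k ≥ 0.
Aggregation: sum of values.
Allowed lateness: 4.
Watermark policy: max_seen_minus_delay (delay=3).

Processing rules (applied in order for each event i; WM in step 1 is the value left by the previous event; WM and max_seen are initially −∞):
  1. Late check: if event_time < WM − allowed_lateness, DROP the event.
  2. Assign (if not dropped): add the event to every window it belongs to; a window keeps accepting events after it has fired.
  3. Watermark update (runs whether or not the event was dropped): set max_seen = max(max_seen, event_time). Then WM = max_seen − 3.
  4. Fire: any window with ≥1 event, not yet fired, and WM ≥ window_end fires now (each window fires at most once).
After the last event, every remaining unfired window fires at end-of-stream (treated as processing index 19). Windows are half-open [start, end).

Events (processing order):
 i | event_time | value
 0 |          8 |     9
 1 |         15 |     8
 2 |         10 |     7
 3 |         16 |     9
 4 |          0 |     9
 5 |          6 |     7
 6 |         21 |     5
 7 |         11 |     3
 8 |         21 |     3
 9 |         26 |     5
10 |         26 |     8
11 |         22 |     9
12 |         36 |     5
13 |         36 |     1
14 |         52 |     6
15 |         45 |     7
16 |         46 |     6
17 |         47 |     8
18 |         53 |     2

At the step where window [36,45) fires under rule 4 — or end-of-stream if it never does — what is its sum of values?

6

i=0 t=8 v=9: → [0,9); WM=5
i=1 t=15 v=8: → [9,18); WM=12; [0,9) fires=9
i=2 t=10 v=7: → [9,18); WM=12
i=3 t=16 v=9: → [9,18); WM=13
i=4 t=0 v=9: DROP (t<13-4); WM=13
i=5 t=6 v=7: DROP (t<13-4); WM=13
i=6 t=21 v=5: → [18,27); WM=18; [9,18) fires=24
i=7 t=11 v=3: DROP (t<18-4); WM=18
i=8 t=21 v=3: → [18,27); WM=18
i=9 t=26 v=5: → [18,27); WM=23
i=10 t=26 v=8: → [18,27); WM=23
i=11 t=22 v=9: → [18,27); WM=23
i=12 t=36 v=5: → [36,45); WM=33; [18,27) fires=30
i=13 t=36 v=1: → [36,45); WM=33
i=14 t=52 v=6: → [45,54); WM=49; [36,45) fires=6
i=15 t=45 v=7: → [45,54); WM=49
i=16 t=46 v=6: → [45,54); WM=49
i=17 t=47 v=8: → [45,54); WM=49
i=18 t=53 v=2: → [45,54); WM=50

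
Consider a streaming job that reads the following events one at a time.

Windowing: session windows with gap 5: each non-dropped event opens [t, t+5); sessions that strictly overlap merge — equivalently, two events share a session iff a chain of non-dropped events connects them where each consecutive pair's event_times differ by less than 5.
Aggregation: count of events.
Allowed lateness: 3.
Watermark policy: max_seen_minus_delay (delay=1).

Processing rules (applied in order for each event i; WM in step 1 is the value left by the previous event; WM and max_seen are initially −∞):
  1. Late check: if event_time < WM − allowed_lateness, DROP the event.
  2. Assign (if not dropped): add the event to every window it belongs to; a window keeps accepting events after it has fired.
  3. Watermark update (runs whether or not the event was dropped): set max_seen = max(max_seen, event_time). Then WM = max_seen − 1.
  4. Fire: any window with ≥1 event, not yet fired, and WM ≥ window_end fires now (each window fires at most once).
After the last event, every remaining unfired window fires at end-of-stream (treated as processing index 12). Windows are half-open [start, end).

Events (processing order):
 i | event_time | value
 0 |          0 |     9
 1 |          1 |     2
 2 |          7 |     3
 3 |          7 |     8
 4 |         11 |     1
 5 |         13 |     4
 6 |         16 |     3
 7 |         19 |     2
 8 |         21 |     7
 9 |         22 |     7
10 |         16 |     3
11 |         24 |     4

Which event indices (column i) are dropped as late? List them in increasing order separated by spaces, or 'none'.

i=0 t=0 v=9: → [0,5); WM=-1
i=1 t=1 v=2: → [0,6); WM=0
i=2 t=7 v=3: → [7,12); WM=6
i=3 t=7 v=8: → [7,12); WM=6
i=4 t=11 v=1: → [7,16); WM=10
i=5 t=13 v=4: → [7,18); WM=12
i=6 t=16 v=3: → [7,21); WM=15
i=7 t=19 v=2: → [7,24); WM=18
i=8 t=21 v=7: → [7,26); WM=20
i=9 t=22 v=7: → [7,27); WM=21
i=10 t=16 v=3: DROP (t<21-3); WM=21
i=11 t=24 v=4: → [7,29); WM=23

10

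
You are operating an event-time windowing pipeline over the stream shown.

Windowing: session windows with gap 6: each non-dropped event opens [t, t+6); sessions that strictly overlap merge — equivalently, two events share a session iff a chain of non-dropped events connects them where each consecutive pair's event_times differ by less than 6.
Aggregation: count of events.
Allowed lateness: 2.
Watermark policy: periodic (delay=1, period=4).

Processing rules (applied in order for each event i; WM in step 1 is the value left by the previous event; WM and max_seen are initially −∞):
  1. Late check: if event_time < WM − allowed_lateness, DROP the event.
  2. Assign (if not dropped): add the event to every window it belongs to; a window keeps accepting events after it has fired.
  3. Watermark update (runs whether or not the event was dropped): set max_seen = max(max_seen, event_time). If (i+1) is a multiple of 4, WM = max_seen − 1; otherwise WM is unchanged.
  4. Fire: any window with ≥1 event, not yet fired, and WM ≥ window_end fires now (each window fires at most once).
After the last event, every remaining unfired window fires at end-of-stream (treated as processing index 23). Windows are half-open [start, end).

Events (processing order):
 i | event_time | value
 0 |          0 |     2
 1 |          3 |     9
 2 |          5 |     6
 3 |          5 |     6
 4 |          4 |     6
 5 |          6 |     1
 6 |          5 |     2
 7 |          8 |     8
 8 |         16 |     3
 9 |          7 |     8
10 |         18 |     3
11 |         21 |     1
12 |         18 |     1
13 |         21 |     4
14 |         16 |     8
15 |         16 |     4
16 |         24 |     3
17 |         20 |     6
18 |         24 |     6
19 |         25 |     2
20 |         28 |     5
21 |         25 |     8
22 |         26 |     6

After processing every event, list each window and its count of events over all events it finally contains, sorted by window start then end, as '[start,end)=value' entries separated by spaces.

i=0 t=0 v=2: → [0,6); WM=−∞
i=1 t=3 v=9: → [0,9); WM=−∞
i=2 t=5 v=6: → [0,11); WM=−∞
i=3 t=5 v=6: → [0,11); WM=4
i=4 t=4 v=6: → [0,11); WM=4
i=5 t=6 v=1: → [0,12); WM=4
i=6 t=5 v=2: → [0,12); WM=4
i=7 t=8 v=8: → [0,14); WM=7
i=8 t=16 v=3: → [16,22); WM=7
i=9 t=7 v=8: → [0,14); WM=7
i=10 t=18 v=3: → [16,24); WM=7
i=11 t=21 v=1: → [16,27); WM=20
i=12 t=18 v=1: → [16,27); WM=20
i=13 t=21 v=4: → [16,27); WM=20
i=14 t=16 v=8: DROP (t<20-2); WM=20
i=15 t=16 v=4: DROP (t<20-2); WM=20
i=16 t=24 v=3: → [16,30); WM=20
i=17 t=20 v=6: → [16,30); WM=20
i=18 t=24 v=6: → [16,30); WM=20
i=19 t=25 v=2: → [16,31); WM=24
i=20 t=28 v=5: → [16,34); WM=24
i=21 t=25 v=8: → [16,34); WM=24
i=22 t=26 v=6: → [16,34); WM=24

[0,14)=9 [16,34)=12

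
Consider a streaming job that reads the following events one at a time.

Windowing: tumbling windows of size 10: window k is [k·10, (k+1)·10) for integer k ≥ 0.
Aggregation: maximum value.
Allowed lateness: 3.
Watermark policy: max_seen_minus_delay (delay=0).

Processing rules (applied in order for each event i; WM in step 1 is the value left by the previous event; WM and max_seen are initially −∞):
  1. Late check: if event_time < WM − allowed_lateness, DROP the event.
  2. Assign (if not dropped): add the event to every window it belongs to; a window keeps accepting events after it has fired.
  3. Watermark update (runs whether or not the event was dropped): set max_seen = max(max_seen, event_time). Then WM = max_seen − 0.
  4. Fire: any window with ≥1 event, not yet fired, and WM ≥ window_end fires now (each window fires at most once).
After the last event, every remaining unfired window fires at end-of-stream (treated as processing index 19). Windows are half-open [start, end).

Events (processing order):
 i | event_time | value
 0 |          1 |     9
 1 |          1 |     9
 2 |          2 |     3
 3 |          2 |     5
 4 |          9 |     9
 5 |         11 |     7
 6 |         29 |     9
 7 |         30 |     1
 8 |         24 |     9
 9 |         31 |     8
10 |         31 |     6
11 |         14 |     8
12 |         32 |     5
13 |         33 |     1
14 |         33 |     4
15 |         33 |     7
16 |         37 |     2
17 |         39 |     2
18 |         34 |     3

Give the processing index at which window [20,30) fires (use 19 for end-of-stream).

i=0 t=1 v=9: → [0,10); WM=1
i=1 t=1 v=9: → [0,10); WM=1
i=2 t=2 v=3: → [0,10); WM=2
i=3 t=2 v=5: → [0,10); WM=2
i=4 t=9 v=9: → [0,10); WM=9
i=5 t=11 v=7: → [10,20); WM=11; [0,10) fires=9
i=6 t=29 v=9: → [20,30); WM=29; [10,20) fires=7
i=7 t=30 v=1: → [30,40); WM=30; [20,30) fires=9
i=8 t=24 v=9: DROP (t<30-3); WM=30
i=9 t=31 v=8: → [30,40); WM=31
i=10 t=31 v=6: → [30,40); WM=31
i=11 t=14 v=8: DROP (t<31-3); WM=31
i=12 t=32 v=5: → [30,40); WM=32
i=13 t=33 v=1: → [30,40); WM=33
i=14 t=33 v=4: → [30,40); WM=33
i=15 t=33 v=7: → [30,40); WM=33
i=16 t=37 v=2: → [30,40); WM=37
i=17 t=39 v=2: → [30,40); WM=39
i=18 t=34 v=3: DROP (t<39-3); WM=39

7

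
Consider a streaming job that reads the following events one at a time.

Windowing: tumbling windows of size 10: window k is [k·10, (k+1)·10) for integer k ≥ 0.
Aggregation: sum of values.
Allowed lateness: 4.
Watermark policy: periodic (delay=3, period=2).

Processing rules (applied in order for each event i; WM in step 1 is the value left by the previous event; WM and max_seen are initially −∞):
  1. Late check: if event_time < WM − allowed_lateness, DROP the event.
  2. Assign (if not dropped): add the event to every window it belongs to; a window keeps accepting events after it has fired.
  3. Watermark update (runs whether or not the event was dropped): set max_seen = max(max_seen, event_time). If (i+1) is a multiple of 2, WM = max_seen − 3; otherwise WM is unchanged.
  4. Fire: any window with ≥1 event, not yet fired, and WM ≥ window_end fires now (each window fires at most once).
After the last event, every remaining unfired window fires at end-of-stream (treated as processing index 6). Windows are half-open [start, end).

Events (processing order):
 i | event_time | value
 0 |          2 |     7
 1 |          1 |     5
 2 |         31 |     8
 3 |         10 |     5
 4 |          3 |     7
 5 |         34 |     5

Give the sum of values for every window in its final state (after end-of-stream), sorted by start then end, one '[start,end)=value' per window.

[0,10)=12 [10,20)=5 [30,40)=13

i=0 t=2 v=7: → [0,10); WM=−∞
i=1 t=1 v=5: → [0,10); WM=-1
i=2 t=31 v=8: → [30,40); WM=-1
i=3 t=10 v=5: → [10,20); WM=28; [0,10) fires=12 [10,20) fires=5
i=4 t=3 v=7: DROP (t<28-4); WM=28
i=5 t=34 v=5: → [30,40); WM=31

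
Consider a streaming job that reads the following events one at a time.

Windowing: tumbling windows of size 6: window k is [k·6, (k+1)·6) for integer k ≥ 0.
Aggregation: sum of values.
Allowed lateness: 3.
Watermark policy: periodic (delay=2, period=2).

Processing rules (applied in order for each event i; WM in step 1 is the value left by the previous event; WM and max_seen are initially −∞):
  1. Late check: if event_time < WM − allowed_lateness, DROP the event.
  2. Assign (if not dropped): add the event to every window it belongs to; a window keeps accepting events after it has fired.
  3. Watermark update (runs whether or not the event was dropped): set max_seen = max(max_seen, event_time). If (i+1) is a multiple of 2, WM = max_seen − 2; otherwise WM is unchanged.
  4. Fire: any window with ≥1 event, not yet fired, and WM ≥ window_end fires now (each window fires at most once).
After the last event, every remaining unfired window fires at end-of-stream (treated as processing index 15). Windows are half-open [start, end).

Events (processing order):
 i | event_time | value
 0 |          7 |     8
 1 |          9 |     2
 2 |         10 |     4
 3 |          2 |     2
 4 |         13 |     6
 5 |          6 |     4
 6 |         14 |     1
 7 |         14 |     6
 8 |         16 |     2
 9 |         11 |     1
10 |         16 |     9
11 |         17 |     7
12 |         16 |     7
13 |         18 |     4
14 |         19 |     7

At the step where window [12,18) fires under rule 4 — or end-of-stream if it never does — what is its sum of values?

38

i=0 t=7 v=8: → [6,12); WM=−∞
i=1 t=9 v=2: → [6,12); WM=7
i=2 t=10 v=4: → [6,12); WM=7
i=3 t=2 v=2: DROP (t<7-3); WM=8
i=4 t=13 v=6: → [12,18); WM=8
i=5 t=6 v=4: → [6,12); WM=11
i=6 t=14 v=1: → [12,18); WM=11
i=7 t=14 v=6: → [12,18); WM=12; [6,12) fires=18
i=8 t=16 v=2: → [12,18); WM=12
i=9 t=11 v=1: → [6,12); WM=14
i=10 t=16 v=9: → [12,18); WM=14
i=11 t=17 v=7: → [12,18); WM=15
i=12 t=16 v=7: → [12,18); WM=15
i=13 t=18 v=4: → [18,24); WM=16
i=14 t=19 v=7: → [18,24); WM=16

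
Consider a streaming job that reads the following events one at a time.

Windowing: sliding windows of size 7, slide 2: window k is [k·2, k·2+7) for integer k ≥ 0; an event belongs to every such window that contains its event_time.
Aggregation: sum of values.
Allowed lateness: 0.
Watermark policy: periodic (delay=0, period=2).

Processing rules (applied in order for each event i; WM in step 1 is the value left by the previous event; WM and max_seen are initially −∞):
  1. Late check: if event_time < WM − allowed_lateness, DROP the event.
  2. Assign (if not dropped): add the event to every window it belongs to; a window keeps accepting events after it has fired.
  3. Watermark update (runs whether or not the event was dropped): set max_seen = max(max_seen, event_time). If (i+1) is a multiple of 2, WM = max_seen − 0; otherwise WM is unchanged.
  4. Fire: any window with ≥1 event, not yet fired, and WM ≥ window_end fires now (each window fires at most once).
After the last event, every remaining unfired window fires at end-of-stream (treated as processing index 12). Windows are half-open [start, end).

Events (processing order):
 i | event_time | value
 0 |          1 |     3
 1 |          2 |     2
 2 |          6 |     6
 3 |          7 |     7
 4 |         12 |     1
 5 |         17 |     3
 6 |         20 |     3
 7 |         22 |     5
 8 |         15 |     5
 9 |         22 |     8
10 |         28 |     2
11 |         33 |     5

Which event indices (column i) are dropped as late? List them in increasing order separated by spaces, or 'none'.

i=0 t=1 v=3: → [0,7); WM=−∞
i=1 t=2 v=2: → [2,9),[0,7); WM=2
i=2 t=6 v=6: → [6,13),[4,11),[2,9),[0,7); WM=2
i=3 t=7 v=7: → [6,13),[4,11),[2,9); WM=7; [0,7) fires=11
i=4 t=12 v=1: → [12,19),[10,17),[8,15),[6,13); WM=7
i=5 t=17 v=3: → [16,23),[14,21),[12,19); WM=17; [2,9) fires=15 [4,11) fires=13 [6,13) fires=14 [8,15) fires=1 [10,17) fires=1
i=6 t=20 v=3: → [20,27),[18,25),[16,23),[14,21); WM=17
i=7 t=22 v=5: → [22,29),[20,27),[18,25),[16,23); WM=22; [12,19) fires=4 [14,21) fires=6
i=8 t=15 v=5: DROP (t<22-0); WM=22
i=9 t=22 v=8: → [22,29),[20,27),[18,25),[16,23); WM=22
i=10 t=28 v=2: → [28,35),[26,33),[24,31),[22,29); WM=22
i=11 t=33 v=5: → [32,39),[30,37),[28,35); WM=33; [16,23) fires=19 [18,25) fires=16 [20,27) fires=16 [22,29) fires=15 [24,31) fires=2 [26,33) fires=2

8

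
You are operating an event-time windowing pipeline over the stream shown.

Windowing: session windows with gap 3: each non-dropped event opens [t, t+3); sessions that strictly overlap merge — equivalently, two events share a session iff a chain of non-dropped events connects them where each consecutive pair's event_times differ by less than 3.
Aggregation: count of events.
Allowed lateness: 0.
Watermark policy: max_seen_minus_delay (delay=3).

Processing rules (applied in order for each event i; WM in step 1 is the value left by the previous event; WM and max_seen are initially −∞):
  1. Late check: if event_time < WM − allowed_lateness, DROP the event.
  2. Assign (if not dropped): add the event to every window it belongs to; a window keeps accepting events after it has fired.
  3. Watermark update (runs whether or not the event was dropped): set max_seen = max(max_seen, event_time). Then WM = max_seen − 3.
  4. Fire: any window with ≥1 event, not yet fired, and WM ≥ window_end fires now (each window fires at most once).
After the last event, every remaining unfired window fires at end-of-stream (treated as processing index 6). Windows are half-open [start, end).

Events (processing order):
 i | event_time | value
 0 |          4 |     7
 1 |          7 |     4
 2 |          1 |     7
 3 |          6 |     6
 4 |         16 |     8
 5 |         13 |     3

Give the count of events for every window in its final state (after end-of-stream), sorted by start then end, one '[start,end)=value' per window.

i=0 t=4 v=7: → [4,7); WM=1
i=1 t=7 v=4: → [7,10); WM=4
i=2 t=1 v=7: DROP (t<4-0); WM=4
i=3 t=6 v=6: → [4,10); WM=4
i=4 t=16 v=8: → [16,19); WM=13
i=5 t=13 v=3: → [13,16); WM=13

[4,10)=3 [13,16)=1 [16,19)=1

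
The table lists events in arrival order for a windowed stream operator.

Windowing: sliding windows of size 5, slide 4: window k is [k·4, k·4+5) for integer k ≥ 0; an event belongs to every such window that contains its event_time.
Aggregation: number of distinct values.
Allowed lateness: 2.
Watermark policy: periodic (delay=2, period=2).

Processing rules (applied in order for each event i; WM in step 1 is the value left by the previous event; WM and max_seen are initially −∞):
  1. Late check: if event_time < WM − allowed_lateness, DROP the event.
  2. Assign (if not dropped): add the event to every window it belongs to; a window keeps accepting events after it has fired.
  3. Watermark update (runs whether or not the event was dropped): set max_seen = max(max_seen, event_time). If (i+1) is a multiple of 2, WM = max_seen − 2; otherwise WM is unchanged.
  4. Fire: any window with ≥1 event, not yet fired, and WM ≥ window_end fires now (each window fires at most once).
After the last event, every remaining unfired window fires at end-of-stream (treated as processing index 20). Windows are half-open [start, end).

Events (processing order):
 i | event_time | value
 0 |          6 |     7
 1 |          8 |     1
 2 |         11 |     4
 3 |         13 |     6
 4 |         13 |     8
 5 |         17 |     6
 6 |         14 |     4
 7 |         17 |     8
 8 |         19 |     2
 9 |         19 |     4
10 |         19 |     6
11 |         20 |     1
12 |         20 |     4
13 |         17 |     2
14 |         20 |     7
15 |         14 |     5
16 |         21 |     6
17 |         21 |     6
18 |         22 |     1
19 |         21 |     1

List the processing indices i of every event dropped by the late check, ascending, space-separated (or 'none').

15

i=0 t=6 v=7: → [4,9); WM=−∞
i=1 t=8 v=1: → [8,13),[4,9); WM=6
i=2 t=11 v=4: → [8,13); WM=6
i=3 t=13 v=6: → [12,17); WM=11; [4,9) fires=2
i=4 t=13 v=8: → [12,17); WM=11
i=5 t=17 v=6: → [16,21); WM=15; [8,13) fires=2
i=6 t=14 v=4: → [12,17); WM=15
i=7 t=17 v=8: → [16,21); WM=15
i=8 t=19 v=2: → [16,21); WM=15
i=9 t=19 v=4: → [16,21); WM=17; [12,17) fires=3
i=10 t=19 v=6: → [16,21); WM=17
i=11 t=20 v=1: → [20,25),[16,21); WM=18
i=12 t=20 v=4: → [20,25),[16,21); WM=18
i=13 t=17 v=2: → [16,21); WM=18
i=14 t=20 v=7: → [20,25),[16,21); WM=18
i=15 t=14 v=5: DROP (t<18-2); WM=18
i=16 t=21 v=6: → [20,25); WM=18
i=17 t=21 v=6: → [20,25); WM=19
i=18 t=22 v=1: → [20,25); WM=19
i=19 t=21 v=1: → [20,25); WM=20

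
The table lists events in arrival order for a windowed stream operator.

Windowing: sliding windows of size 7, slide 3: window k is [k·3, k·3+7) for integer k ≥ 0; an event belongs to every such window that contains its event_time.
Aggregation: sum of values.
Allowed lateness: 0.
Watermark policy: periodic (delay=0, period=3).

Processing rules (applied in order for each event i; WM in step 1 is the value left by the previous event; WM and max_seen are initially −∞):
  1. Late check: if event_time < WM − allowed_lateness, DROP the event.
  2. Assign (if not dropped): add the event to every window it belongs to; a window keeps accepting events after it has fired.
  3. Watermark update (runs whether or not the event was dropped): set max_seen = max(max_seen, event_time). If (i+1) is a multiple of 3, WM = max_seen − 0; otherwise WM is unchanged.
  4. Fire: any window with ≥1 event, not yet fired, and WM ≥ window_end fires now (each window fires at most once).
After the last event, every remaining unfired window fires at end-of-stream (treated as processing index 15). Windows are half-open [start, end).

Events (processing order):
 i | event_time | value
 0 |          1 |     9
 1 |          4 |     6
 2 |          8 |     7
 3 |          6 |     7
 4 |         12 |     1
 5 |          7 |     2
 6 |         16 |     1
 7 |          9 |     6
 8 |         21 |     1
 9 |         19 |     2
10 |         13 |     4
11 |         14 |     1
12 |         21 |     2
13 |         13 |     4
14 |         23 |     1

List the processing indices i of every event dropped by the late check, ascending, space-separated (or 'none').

i=0 t=1 v=9: → [0,7); WM=−∞
i=1 t=4 v=6: → [3,10),[0,7); WM=−∞
i=2 t=8 v=7: → [6,13),[3,10); WM=8; [0,7) fires=15
i=3 t=6 v=7: DROP (t<8-0); WM=8
i=4 t=12 v=1: → [12,19),[9,16),[6,13); WM=8
i=5 t=7 v=2: DROP (t<8-0); WM=12; [3,10) fires=13
i=6 t=16 v=1: → [15,22),[12,19); WM=12
i=7 t=9 v=6: DROP (t<12-0); WM=12
i=8 t=21 v=1: → [21,28),[18,25),[15,22); WM=21; [6,13) fires=8 [9,16) fires=1 [12,19) fires=2
i=9 t=19 v=2: DROP (t<21-0); WM=21
i=10 t=13 v=4: DROP (t<21-0); WM=21
i=11 t=14 v=1: DROP (t<21-0); WM=21
i=12 t=21 v=2: → [21,28),[18,25),[15,22); WM=21
i=13 t=13 v=4: DROP (t<21-0); WM=21
i=14 t=23 v=1: → [21,28),[18,25); WM=23; [15,22) fires=4

3 5 7 9 10 11 13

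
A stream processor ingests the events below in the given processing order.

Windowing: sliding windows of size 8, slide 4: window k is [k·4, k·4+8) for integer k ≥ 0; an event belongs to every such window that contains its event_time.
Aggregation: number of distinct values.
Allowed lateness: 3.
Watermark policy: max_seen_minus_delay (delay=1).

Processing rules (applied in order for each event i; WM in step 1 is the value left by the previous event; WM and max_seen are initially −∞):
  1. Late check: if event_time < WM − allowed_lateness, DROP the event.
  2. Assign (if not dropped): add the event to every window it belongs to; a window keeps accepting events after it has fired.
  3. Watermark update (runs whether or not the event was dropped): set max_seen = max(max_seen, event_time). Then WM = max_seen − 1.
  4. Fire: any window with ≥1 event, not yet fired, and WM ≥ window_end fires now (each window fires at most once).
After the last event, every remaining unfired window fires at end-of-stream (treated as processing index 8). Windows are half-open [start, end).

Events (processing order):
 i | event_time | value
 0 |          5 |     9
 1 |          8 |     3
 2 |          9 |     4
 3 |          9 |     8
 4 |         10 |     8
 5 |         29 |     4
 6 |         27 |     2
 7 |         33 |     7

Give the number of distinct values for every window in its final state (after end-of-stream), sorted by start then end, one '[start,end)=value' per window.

[0,8)=1 [4,12)=4 [8,16)=3 [20,28)=1 [24,32)=2 [28,36)=2 [32,40)=1

i=0 t=5 v=9: → [4,12),[0,8); WM=4
i=1 t=8 v=3: → [8,16),[4,12); WM=7
i=2 t=9 v=4: → [8,16),[4,12); WM=8; [0,8) fires=1
i=3 t=9 v=8: → [8,16),[4,12); WM=8
i=4 t=10 v=8: → [8,16),[4,12); WM=9
i=5 t=29 v=4: → [28,36),[24,32); WM=28; [4,12) fires=4 [8,16) fires=3
i=6 t=27 v=2: → [24,32),[20,28); WM=28; [20,28) fires=1
i=7 t=33 v=7: → [32,40),[28,36); WM=32; [24,32) fires=2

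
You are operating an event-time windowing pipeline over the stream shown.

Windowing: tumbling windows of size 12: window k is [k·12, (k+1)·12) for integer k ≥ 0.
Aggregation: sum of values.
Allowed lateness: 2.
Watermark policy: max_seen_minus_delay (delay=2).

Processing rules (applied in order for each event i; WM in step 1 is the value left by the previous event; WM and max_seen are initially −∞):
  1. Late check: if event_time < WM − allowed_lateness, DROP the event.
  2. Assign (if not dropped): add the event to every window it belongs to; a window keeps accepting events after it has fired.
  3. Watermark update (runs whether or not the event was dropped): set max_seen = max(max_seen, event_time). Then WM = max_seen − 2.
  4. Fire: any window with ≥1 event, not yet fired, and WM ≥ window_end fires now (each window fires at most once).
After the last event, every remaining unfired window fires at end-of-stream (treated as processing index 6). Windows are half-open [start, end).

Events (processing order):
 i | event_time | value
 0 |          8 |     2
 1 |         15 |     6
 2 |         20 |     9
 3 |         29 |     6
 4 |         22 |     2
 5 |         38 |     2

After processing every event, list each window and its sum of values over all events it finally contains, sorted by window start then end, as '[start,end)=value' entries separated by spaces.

[0,12)=2 [12,24)=15 [24,36)=6 [36,48)=2

i=0 t=8 v=2: → [0,12); WM=6
i=1 t=15 v=6: → [12,24); WM=13; [0,12) fires=2
i=2 t=20 v=9: → [12,24); WM=18
i=3 t=29 v=6: → [24,36); WM=27; [12,24) fires=15
i=4 t=22 v=2: DROP (t<27-2); WM=27
i=5 t=38 v=2: → [36,48); WM=36; [24,36) fires=6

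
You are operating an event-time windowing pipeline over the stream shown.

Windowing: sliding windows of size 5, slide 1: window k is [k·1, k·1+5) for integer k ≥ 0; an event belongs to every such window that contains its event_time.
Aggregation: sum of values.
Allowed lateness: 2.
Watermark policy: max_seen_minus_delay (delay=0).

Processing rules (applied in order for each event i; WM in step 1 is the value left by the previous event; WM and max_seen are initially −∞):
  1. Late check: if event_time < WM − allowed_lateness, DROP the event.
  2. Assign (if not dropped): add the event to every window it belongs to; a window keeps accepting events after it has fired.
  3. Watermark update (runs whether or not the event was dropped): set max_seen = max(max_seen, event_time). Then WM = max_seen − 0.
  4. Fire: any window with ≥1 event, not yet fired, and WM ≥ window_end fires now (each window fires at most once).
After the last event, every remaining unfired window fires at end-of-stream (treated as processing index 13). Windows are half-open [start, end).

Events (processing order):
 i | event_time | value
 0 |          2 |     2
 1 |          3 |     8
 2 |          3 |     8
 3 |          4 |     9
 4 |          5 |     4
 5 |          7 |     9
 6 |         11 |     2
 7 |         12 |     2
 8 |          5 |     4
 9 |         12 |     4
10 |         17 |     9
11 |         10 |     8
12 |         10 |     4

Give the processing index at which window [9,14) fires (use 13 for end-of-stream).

i=0 t=2 v=2: → [2,7),[1,6),[0,5); WM=2
i=1 t=3 v=8: → [3,8),[2,7),[1,6),[0,5); WM=3
i=2 t=3 v=8: → [3,8),[2,7),[1,6),[0,5); WM=3
i=3 t=4 v=9: → [4,9),[3,8),[2,7),[1,6),[0,5); WM=4
i=4 t=5 v=4: → [5,10),[4,9),[3,8),[2,7),[1,6); WM=5; [0,5) fires=27
i=5 t=7 v=9: → [7,12),[6,11),[5,10),[4,9),[3,8); WM=7; [1,6) fires=31 [2,7) fires=31
i=6 t=11 v=2: → [11,16),[10,15),[9,14),[8,13),[7,12); WM=11; [3,8) fires=38 [4,9) fires=22 [5,10) fires=13 [6,11) fires=9
i=7 t=12 v=2: → [12,17),[11,16),[10,15),[9,14),[8,13); WM=12; [7,12) fires=11
i=8 t=5 v=4: DROP (t<12-2); WM=12
i=9 t=12 v=4: → [12,17),[11,16),[10,15),[9,14),[8,13); WM=12
i=10 t=17 v=9: → [17,22),[16,21),[15,20),[14,19),[13,18); WM=17; [8,13) fires=8 [9,14) fires=8 [10,15) fires=8 [11,16) fires=8 [12,17) fires=6
i=11 t=10 v=8: DROP (t<17-2); WM=17
i=12 t=10 v=4: DROP (t<17-2); WM=17

10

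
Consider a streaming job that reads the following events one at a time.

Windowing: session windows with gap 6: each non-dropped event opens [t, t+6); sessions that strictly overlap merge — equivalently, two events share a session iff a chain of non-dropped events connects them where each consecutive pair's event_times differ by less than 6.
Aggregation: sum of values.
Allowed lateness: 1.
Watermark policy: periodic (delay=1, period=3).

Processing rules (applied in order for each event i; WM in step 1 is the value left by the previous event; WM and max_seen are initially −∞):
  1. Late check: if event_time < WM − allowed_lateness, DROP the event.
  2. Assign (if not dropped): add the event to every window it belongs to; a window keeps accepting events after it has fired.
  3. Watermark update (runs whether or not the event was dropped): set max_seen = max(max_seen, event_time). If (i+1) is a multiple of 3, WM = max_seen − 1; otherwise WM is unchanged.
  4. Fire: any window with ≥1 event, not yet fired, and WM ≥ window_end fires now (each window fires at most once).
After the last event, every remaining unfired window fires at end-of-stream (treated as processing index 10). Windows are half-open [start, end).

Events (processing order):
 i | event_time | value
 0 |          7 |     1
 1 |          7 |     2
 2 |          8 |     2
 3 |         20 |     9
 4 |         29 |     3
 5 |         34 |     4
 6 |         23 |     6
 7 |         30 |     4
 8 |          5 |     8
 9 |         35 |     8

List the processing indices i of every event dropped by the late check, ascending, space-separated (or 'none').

i=0 t=7 v=1: → [7,13); WM=−∞
i=1 t=7 v=2: → [7,13); WM=−∞
i=2 t=8 v=2: → [7,14); WM=7
i=3 t=20 v=9: → [20,26); WM=7
i=4 t=29 v=3: → [29,35); WM=7
i=5 t=34 v=4: → [29,40); WM=33
i=6 t=23 v=6: DROP (t<33-1); WM=33
i=7 t=30 v=4: DROP (t<33-1); WM=33
i=8 t=5 v=8: DROP (t<33-1); WM=33
i=9 t=35 v=8: → [29,41); WM=33

6 7 8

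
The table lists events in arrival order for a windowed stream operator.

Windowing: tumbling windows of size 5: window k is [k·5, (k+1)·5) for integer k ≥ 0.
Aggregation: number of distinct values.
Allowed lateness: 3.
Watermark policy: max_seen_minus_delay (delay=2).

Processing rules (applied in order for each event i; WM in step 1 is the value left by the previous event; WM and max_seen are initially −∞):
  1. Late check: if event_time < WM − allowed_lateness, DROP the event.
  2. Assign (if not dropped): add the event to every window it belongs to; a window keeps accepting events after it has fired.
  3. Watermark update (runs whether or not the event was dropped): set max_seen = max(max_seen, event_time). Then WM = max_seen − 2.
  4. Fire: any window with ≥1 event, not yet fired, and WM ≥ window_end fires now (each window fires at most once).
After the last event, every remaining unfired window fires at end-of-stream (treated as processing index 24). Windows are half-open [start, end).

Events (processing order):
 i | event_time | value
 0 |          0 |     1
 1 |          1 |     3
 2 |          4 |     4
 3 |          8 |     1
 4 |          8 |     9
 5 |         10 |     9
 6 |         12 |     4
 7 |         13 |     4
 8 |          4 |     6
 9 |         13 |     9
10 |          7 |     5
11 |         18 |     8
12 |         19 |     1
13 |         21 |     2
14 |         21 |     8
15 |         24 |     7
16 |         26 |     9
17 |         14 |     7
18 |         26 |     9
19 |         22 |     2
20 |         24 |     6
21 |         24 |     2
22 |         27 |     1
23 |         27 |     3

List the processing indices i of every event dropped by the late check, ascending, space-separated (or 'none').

i=0 t=0 v=1: → [0,5); WM=-2
i=1 t=1 v=3: → [0,5); WM=-1
i=2 t=4 v=4: → [0,5); WM=2
i=3 t=8 v=1: → [5,10); WM=6; [0,5) fires=3
i=4 t=8 v=9: → [5,10); WM=6
i=5 t=10 v=9: → [10,15); WM=8
i=6 t=12 v=4: → [10,15); WM=10; [5,10) fires=2
i=7 t=13 v=4: → [10,15); WM=11
i=8 t=4 v=6: DROP (t<11-3); WM=11
i=9 t=13 v=9: → [10,15); WM=11
i=10 t=7 v=5: DROP (t<11-3); WM=11
i=11 t=18 v=8: → [15,20); WM=16; [10,15) fires=2
i=12 t=19 v=1: → [15,20); WM=17
i=13 t=21 v=2: → [20,25); WM=19
i=14 t=21 v=8: → [20,25); WM=19
i=15 t=24 v=7: → [20,25); WM=22; [15,20) fires=2
i=16 t=26 v=9: → [25,30); WM=24
i=17 t=14 v=7: DROP (t<24-3); WM=24
i=18 t=26 v=9: → [25,30); WM=24
i=19 t=22 v=2: → [20,25); WM=24
i=20 t=24 v=6: → [20,25); WM=24
i=21 t=24 v=2: → [20,25); WM=24
i=22 t=27 v=1: → [25,30); WM=25; [20,25) fires=4
i=23 t=27 v=3: → [25,30); WM=25

8 10 17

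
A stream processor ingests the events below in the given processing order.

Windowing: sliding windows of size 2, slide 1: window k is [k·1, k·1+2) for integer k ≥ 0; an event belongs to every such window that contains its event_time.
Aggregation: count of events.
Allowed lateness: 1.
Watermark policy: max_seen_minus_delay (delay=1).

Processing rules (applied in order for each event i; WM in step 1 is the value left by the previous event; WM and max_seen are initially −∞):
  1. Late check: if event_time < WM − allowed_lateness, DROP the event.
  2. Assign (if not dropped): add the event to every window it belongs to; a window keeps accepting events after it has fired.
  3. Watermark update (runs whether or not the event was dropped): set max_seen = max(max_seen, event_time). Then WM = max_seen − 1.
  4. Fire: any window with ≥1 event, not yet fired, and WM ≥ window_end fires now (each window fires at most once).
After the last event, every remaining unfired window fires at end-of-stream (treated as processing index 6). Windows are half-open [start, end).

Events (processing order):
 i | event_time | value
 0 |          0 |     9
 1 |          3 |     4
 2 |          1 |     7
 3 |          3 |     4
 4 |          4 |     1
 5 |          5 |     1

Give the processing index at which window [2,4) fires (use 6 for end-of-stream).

5

i=0 t=0 v=9: → [0,2); WM=-1
i=1 t=3 v=4: → [3,5),[2,4); WM=2; [0,2) fires=1
i=2 t=1 v=7: → [1,3),[0,2); WM=2
i=3 t=3 v=4: → [3,5),[2,4); WM=2
i=4 t=4 v=1: → [4,6),[3,5); WM=3; [1,3) fires=1
i=5 t=5 v=1: → [5,7),[4,6); WM=4; [2,4) fires=2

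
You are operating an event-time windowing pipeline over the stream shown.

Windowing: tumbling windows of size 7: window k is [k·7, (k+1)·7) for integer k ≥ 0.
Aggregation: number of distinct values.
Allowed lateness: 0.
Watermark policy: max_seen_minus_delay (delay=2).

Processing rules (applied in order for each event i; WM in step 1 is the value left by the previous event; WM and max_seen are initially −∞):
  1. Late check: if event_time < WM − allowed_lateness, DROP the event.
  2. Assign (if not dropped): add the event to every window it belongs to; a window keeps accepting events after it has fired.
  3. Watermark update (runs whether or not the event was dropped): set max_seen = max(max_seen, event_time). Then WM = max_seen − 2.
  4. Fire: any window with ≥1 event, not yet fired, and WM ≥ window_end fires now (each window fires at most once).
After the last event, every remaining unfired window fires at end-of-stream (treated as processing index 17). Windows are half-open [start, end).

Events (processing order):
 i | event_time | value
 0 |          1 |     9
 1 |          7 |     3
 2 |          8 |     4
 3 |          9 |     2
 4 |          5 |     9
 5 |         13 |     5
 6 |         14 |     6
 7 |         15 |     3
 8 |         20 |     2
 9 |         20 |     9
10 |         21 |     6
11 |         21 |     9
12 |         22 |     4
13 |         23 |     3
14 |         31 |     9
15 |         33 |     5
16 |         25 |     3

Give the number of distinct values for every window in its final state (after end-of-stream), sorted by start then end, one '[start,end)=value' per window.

[0,7)=1 [7,14)=4 [14,21)=4 [21,28)=4 [28,35)=2

i=0 t=1 v=9: → [0,7); WM=-1
i=1 t=7 v=3: → [7,14); WM=5
i=2 t=8 v=4: → [7,14); WM=6
i=3 t=9 v=2: → [7,14); WM=7; [0,7) fires=1
i=4 t=5 v=9: DROP (t<7-0); WM=7
i=5 t=13 v=5: → [7,14); WM=11
i=6 t=14 v=6: → [14,21); WM=12
i=7 t=15 v=3: → [14,21); WM=13
i=8 t=20 v=2: → [14,21); WM=18; [7,14) fires=4
i=9 t=20 v=9: → [14,21); WM=18
i=10 t=21 v=6: → [21,28); WM=19
i=11 t=21 v=9: → [21,28); WM=19
i=12 t=22 v=4: → [21,28); WM=20
i=13 t=23 v=3: → [21,28); WM=21; [14,21) fires=4
i=14 t=31 v=9: → [28,35); WM=29; [21,28) fires=4
i=15 t=33 v=5: → [28,35); WM=31
i=16 t=25 v=3: DROP (t<31-0); WM=31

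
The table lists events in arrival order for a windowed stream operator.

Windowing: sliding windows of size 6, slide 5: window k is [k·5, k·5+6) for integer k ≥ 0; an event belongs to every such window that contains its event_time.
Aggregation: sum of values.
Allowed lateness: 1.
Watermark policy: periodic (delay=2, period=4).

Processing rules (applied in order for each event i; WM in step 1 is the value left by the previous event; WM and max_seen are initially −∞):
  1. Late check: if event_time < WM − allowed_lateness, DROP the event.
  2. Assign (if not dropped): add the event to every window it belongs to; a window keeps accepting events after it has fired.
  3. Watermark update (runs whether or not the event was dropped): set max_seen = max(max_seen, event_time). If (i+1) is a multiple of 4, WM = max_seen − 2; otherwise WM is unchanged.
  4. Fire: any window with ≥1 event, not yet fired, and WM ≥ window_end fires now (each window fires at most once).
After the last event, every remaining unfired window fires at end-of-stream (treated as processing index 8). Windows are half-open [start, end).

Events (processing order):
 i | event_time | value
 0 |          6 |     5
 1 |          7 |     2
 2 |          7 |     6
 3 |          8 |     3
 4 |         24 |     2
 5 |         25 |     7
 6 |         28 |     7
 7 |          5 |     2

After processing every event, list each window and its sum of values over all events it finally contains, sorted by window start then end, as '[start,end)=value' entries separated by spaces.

i=0 t=6 v=5: → [5,11); WM=−∞
i=1 t=7 v=2: → [5,11); WM=−∞
i=2 t=7 v=6: → [5,11); WM=−∞
i=3 t=8 v=3: → [5,11); WM=6
i=4 t=24 v=2: → [20,26); WM=6
i=5 t=25 v=7: → [25,31),[20,26); WM=6
i=6 t=28 v=7: → [25,31); WM=6
i=7 t=5 v=2: → [5,11),[0,6); WM=26; [0,6) fires=2 [5,11) fires=18 [20,26) fires=9

[0,6)=2 [5,11)=18 [20,26)=9 [25,31)=14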